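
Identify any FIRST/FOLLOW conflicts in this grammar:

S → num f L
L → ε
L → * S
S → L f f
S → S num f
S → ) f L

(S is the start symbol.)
No FIRST/FOLLOW conflicts.

A FIRST/FOLLOW conflict occurs when a non-terminal N has a nullable alternative N → β (β ⇒* ε) and another alternative N → α with FIRST(α) ∩ FOLLOW(N) ≠ ∅: on such a lookahead the parser cannot decide between expanding α and letting N vanish via β.

Nullable non-terminals: L.

L: nullable alternative(s) L → ε; FOLLOW(L) = { $, 'f', 'num' }
  L → ε: FIRST \ {ε} = { } — this is the only nullable alternative, skip
  L → * S: FIRST \ {ε} = { '*' } — disjoint from FOLLOW(L)

S has no nullable alternative, so no FIRST/FOLLOW check is needed there.

No FIRST/FOLLOW conflicts found.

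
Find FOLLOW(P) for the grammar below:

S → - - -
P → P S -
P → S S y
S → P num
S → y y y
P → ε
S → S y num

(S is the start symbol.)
{ '-', 'num', 'y' }

In P → P S -: P is followed by S '-', add FIRST(S '-') \ {ε} = { '-', 'num', 'y' }
In S → P num: P is followed by num, add FIRST(num) \ {ε} = { 'num' }

Taking the union: FOLLOW(P) = { '-', 'num', 'y' }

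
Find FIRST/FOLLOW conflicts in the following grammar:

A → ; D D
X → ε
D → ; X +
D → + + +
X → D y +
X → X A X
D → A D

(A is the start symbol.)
Yes. X → D y '+' with FOLLOW(X) on { '+', ';' }; X → X A X with FOLLOW(X) on { '+', ';' }

A FIRST/FOLLOW conflict occurs when a non-terminal N has a nullable alternative N → β (β ⇒* ε) and another alternative N → α with FIRST(α) ∩ FOLLOW(N) ≠ ∅: on such a lookahead the parser cannot decide between expanding α and letting N vanish via β.

Nullable non-terminals: X.
FIRST sets used below: FIRST(D) = { '+', ';' }, FIRST(X) = { '+', ';', ε }, FIRST(A) = { ';' }

X: nullable alternative(s) X → ε; FOLLOW(X) = { '+', ';' }
  X → ε: FIRST \ {ε} = { } — this is the only nullable alternative, skip
  X → D y +: FIRST \ {ε} = { '+', ';' } — overlaps FOLLOW(X) on { '+', ';' }: CONFLICT
  X → X A X: FIRST \ {ε} = { '+', ';' } — overlaps FOLLOW(X) on { '+', ';' }: CONFLICT

A, D have no nullable alternative, so no FIRST/FOLLOW check is needed there.

So the grammar has 2 FIRST/FOLLOW conflicts (marked CONFLICT above).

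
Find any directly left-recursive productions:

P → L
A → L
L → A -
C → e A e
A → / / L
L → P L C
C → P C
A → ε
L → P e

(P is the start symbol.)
No direct left recursion

Direct left recursion occurs when N → N α for some non-terminal N (the right-hand side begins with the left-hand side itself).

P → L: starts with L
A → L: starts with L
L → A -: starts with A
C → e A e: starts with e
A → / / L: starts with '/'
L → P L C: starts with P
C → P C: starts with P
A → ε: starts with ε
L → P e: starts with P

No direct left recursion found.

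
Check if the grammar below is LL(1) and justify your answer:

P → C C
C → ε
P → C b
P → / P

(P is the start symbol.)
A grammar is LL(1) if for each non-terminal N with multiple productions, the predict sets of those productions are pairwise disjoint, where PREDICT(N → α) = (FIRST(α) \ {ε}) ∪ (FOLLOW(N) if α ⇒* ε).

Relevant sets:
  FIRST(C) = { ε }
  FOLLOW(P) = { $ }

For P:
  PREDICT(P → C C) = { $ }
  PREDICT(P → C b) = { 'b' }
  PREDICT(P → '/' P) = { '/' }
C has a single production, so nothing to check there.

All predict sets are disjoint. The grammar IS LL(1).

Answer: Yes, the grammar is LL(1).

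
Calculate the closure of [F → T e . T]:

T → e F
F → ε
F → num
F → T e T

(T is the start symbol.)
To compute CLOSURE, for each item [A → α.Bβ] where B is a non-terminal, add [B → .γ] for all productions B → γ; repeat for the newly added items until nothing changes.

Start with: [F → T e . T]
  [F → T e . T] has the dot before T: add [T → . e F]
No further items can be added.

CLOSURE = { [F → T e . T], [T → . e F] }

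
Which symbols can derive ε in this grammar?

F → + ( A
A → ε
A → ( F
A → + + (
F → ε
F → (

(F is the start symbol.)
ε-productions: A → ε, F → ε
So A, F are immediately nullable.
Every non-terminal is now nullable.
Nullable = { 'A', 'F' }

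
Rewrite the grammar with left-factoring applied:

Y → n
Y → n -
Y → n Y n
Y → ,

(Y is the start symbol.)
Y → n Y'
Y' → ε
Y' → -
Y' → Y n
Y → ,

Left-factoring transforms A → αβ₁ | αβ₂ into A → αA' and A' → β₁ | β₂
(α is the longest common prefix among the alternatives). Repeat until
no nonterminal has two alternatives with a common prefix.

Round 1: Y has alternatives sharing prefix 'n'. Introduce Y': Y → n Y'
  Add: Y' → ε
  Add: Y' → -
  Add: Y' → Y n

No remaining common prefixes — done.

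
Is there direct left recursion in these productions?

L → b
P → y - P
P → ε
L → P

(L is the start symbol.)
Direct left recursion occurs when N → N α for some non-terminal N (the right-hand side begins with the left-hand side itself).

L → b: starts with b
P → y - P: starts with y
P → ε: starts with ε
L → P: starts with P

No direct left recursion found.

Answer: No direct left recursion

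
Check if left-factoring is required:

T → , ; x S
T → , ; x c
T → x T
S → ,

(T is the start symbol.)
Left-factoring is needed when two productions for the same non-terminal
share a common prefix on the right-hand side.

Productions for T:
  T → , ; x S
  T → , ; x c
  T → x T

Found common prefix ', ; x' in productions for T

Answer: Yes, T has productions with common prefix ', ; x'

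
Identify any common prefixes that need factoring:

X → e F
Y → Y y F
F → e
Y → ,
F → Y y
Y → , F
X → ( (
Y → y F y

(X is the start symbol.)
Left-factoring is needed when two productions for the same non-terminal
share a common prefix on the right-hand side.

Productions for X:
  X → e F
  X → ( (
Productions for Y:
  Y → Y y F
  Y → ,
  Y → , F
  Y → y F y
Productions for F:
  F → e
  F → Y y

Found common prefix ',' in productions for Y

Answer: Yes, Y has productions with common prefix ','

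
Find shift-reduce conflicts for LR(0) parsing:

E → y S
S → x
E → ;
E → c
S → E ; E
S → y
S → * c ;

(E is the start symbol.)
Yes — I9: [S → y .] vs [E → . ;]

A shift-reduce conflict occurs when an LR(0) state has both:
  - a complete (reduce) item [A → α .] (dot at the end), and
  - a shift item [B → β . c γ] (dot before a terminal).

Augment with E' → E and build the canonical LR(0) collection (I0 = CLOSURE({[E' → . E]}), then GOTO on every symbol after a dot until no new states appear). It has 14 states:
  I0: { [E → . ;], [E → . c], [E → . y S], [E' → . E] }  — shift
  I1: { [E → ; .] }  — reduce
  I2: { [E' → E .] }  — accept
  I3: { [E → c .] }  — reduce
  I4: { [E → . ;], [E → . c], [E → . y S], [E → y . S], [S → . * c ;], [S → . E ; E], [S → . x], [S → . y] }  — shift
  I5: { [S → * . c ;] }  — shift
  I6: { [S → E . ; E] }  — shift
  I7: { [E → y S .] }  — reduce
  I8: { [S → x .] }  — reduce
  I9: { [E → . ;], [E → . c], [E → . y S], [E → y . S], [S → . * c ;], [S → . E ; E], [S → . x], [S → . y], [S → y .] }  — shift, reduce
  I10: { [E → . ;], [E → . c], [E → . y S], [S → E ; . E] }  — shift
  I11: { [S → E ; E .] }  — reduce
  I12: { [S → * c . ;] }  — shift
  I13: { [S → * c ; .] }  — reduce

I9 contains reduce item [S → y .] and shift items [E → . ;], [E → . c], [E → . y S], [S → . * c ;], [S → . x], [S → . y] — shift-reduce conflict.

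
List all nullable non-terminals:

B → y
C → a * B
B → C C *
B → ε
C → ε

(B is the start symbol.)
{ 'B', 'C' }

A non-terminal is nullable if it can derive ε (the empty string): either it has an ε-production, or it has a production whose right-hand side consists entirely of nullable non-terminals.

ε-productions: B → ε, C → ε
So B, C are immediately nullable.
Every non-terminal is now nullable.
Nullable = { 'B', 'C' }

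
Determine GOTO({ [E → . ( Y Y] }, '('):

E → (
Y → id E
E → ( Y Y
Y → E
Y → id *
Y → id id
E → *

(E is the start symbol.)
GOTO(I, '(') = CLOSURE({ [A → αX.β] : [A → α.Xβ] ∈ I, X = '(' })

Items with dot before '(', with the dot advanced:
  [E → . ( Y Y] → [E → ( . Y Y]
Closure of the advanced items:
  [E → ( . Y Y] has the dot before Y: add [Y → . id E], [Y → . E], [Y → . id *], [Y → . id id]
  [Y → . E] has the dot before E: add [E → . (], [E → . ( Y Y], [E → . *]

GOTO = { [E → ( . Y Y], [E → . ( Y Y], [E → . (], [E → . *], [Y → . E], [Y → . id *], [Y → . id E], [Y → . id id] }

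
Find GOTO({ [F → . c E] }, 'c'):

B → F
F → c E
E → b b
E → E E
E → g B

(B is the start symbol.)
GOTO(I, 'c') = CLOSURE({ [A → αX.β] : [A → α.Xβ] ∈ I, X = 'c' })

Items with dot before 'c', with the dot advanced:
  [F → . c E] → [F → c . E]
Closure of the advanced items:
  [F → c . E] has the dot before E: add [E → . b b], [E → . E E], [E → . g B]

GOTO = { [E → . E E], [E → . b b], [E → . g B], [F → c . E] }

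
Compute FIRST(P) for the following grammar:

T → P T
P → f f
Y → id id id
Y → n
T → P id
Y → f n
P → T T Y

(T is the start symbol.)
To compute FIRST(P), examine every production with P on the left-hand side, reading each right-hand side left to right until a non-nullable symbol is reached.

FIRST sets of the other non-terminals involved (by the same procedure, iterated to a fixed point):
  FIRST(T) = { 'f' }

From P → f f:
  - f is a terminal: add 'f' and stop
From P → T T Y:
  - T is a non-terminal: add FIRST(T) \ {ε} = { 'f' }
    T is not nullable, so stop

Collecting: FIRST(P) = { 'f' }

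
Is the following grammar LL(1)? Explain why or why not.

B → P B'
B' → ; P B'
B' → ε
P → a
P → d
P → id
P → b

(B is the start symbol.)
Yes, the grammar is LL(1).

A grammar is LL(1) if for each non-terminal N with multiple productions, the predict sets of those productions are pairwise disjoint, where PREDICT(N → α) = (FIRST(α) \ {ε}) ∪ (FOLLOW(N) if α ⇒* ε).

Relevant sets:
  FOLLOW(B') = { $ }

For B':
  PREDICT(B' → ';' P B') = { ';' }
  PREDICT(B' → ε) = { $ }
For P:
  PREDICT(P → a) = { 'a' }
  PREDICT(P → d) = { 'd' }
  PREDICT(P → id) = { 'id' }
  PREDICT(P → b) = { 'b' }
B has a single production, so nothing to check there.

All predict sets are disjoint. The grammar IS LL(1).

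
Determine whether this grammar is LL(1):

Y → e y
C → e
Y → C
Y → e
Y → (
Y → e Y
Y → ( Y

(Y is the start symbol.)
No. Predict set conflict for Y: { 'e' }

Relevant sets:
  FIRST(C) = { 'e' }

For Y:
  PREDICT(Y → e y) = { 'e' }
  PREDICT(Y → C) = { 'e' }
  PREDICT(Y → e) = { 'e' }
  PREDICT(Y → '(') = { '(' }
  PREDICT(Y → e Y) = { 'e' }
  PREDICT(Y → '(' Y) = { '(' }
C has a single production, so nothing to check there.

Conflict found: Predict set conflict for Y: { 'e' }
The grammar is NOT LL(1).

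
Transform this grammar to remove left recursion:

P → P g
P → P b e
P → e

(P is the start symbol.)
P is directly left-recursive. The standard transformation for
  A → A α₁ | ... | A α_m | β₁ | ... | β_n
is
  A  → β₁ A' | ... | β_n A'
  A' → α₁ A' | ... | α_m A' | ε

P → e becomes P → e P'
P → P g becomes P' → g P'
P → P b e becomes P' → b e P'
Add P' → ε

Resulting grammar:
P → e P'
P' → g P'
P' → b e P'
P' → ε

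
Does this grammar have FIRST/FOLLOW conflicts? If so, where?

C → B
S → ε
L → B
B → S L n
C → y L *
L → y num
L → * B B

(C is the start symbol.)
A FIRST/FOLLOW conflict occurs when a non-terminal N has a nullable alternative N → β (β ⇒* ε) and another alternative N → α with FIRST(α) ∩ FOLLOW(N) ≠ ∅: on such a lookahead the parser cannot decide between expanding α and letting N vanish via β.

Nullable non-terminals: S.
S has a nullable alternative but only one production, so nothing to check.

B, C, L have no nullable alternative, so no FIRST/FOLLOW check is needed there.

No FIRST/FOLLOW conflicts found.

Answer: No FIRST/FOLLOW conflicts.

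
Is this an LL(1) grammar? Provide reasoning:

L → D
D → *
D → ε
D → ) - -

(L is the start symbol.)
A grammar is LL(1) if for each non-terminal N with multiple productions, the predict sets of those productions are pairwise disjoint, where PREDICT(N → α) = (FIRST(α) \ {ε}) ∪ (FOLLOW(N) if α ⇒* ε).

Relevant sets:
  FOLLOW(D) = { $ }

For D:
  PREDICT(D → '*') = { '*' }
  PREDICT(D → ε) = { $ }
  PREDICT(D → ')' '-' '-') = { ')' }
L has a single production, so nothing to check there.

All predict sets are disjoint. The grammar IS LL(1).

Answer: Yes, the grammar is LL(1).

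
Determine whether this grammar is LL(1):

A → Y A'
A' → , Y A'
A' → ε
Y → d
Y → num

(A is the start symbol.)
Relevant sets:
  FOLLOW(A') = { $ }

For A':
  PREDICT(A' → ',' Y A') = { ',' }
  PREDICT(A' → ε) = { $ }
For Y:
  PREDICT(Y → d) = { 'd' }
  PREDICT(Y → num) = { 'num' }
A has a single production, so nothing to check there.

All predict sets are disjoint. The grammar IS LL(1).

Answer: Yes, the grammar is LL(1).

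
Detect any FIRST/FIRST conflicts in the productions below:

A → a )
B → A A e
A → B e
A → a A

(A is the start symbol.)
A FIRST/FIRST conflict occurs when two productions N → α and N → β for the same non-terminal have FIRST(α) ∩ FIRST(β) ≠ ∅ (with ε ∈ FIRST of a nullable right-hand side, so two nullable alternatives also conflict).

FIRST sets of the non-terminals at (or reachable through a nullable prefix from) the front of some alternative:
  FIRST(B) = { 'a' }

Productions for A:
  A → a ): FIRST = { 'a' }
  A → B e: FIRST = { 'a' }
  A → a A: FIRST = { 'a' }
B has only one production, so no FIRST/FIRST conflict is possible there.

Conflict for A: A → a ) and A → B e
  Overlap: { 'a' }
Conflict for A: A → a ) and A → a A
  Overlap: { 'a' }
Conflict for A: A → B e and A → a A
  Overlap: { 'a' }

Answer: Yes. A → a ')' / A → B e on { 'a' }; A → a ')' / A → a A on { 'a' }; A → B e / A → a A on { 'a' }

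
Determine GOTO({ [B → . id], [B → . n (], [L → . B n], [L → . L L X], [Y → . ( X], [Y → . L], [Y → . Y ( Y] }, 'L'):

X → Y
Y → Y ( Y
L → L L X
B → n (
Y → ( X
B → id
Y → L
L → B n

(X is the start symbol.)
GOTO(I, 'L') = CLOSURE({ [A → αX.β] : [A → α.Xβ] ∈ I, X = 'L' })

Items with dot before 'L', with the dot advanced:
  [L → . L L X] → [L → L . L X]
  [Y → . L] → [Y → L .]
Closure of the advanced items:
  [L → L . L X] has the dot before L: add [L → . L L X], [L → . B n]
  [L → . B n] has the dot before B: add [B → . n (], [B → . id]

GOTO = { [B → . id], [B → . n (], [L → . B n], [L → . L L X], [L → L . L X], [Y → L .] }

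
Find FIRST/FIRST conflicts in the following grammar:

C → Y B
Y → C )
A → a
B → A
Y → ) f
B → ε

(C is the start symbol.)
FIRST sets of the non-terminals at (or reachable through a nullable prefix from) the front of some alternative:
  FIRST(C) = { ')' }
  FIRST(A) = { 'a' }

Productions for Y:
  Y → C ): FIRST = { ')' }
  Y → ) f: FIRST = { ')' }
Productions for B:
  B → A: FIRST = { 'a' }
  B → ε: FIRST = { ε }
C, A have only one production, so no FIRST/FIRST conflict is possible there.

Conflict for Y: Y → C ) and Y → ) f
  Overlap: { ')' }

Answer: Yes. Y → C ')' / Y → ')' f on { ')' }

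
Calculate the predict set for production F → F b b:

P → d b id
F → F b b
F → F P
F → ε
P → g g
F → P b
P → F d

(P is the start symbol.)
{ 'b', 'd', 'g' }

PREDICT(F → F b b) = (FIRST(RHS) \ {ε}) ∪ (FOLLOW(F) if ε ∈ FIRST(RHS), i.e. RHS ⇒* ε)
FIRST(F) = { 'b', 'd', 'g', ε }
FIRST(F b b) = { 'b', 'd', 'g' }
ε ∉ FIRST(F b b), so FOLLOW(F) is not added.
PREDICT(F → F b b) = { 'b', 'd', 'g' }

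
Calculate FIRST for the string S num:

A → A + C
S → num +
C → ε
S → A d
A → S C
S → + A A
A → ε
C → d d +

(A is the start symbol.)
FIRST sets of the non-terminals involved (from the grammar, by fixed-point iteration):
  FIRST(S) = { '+', 'd', 'num' }

To compute FIRST(S num), process the symbols left to right:
Symbol S is a non-terminal. Add FIRST(S) \ {ε} = { '+', 'd', 'num' }
S is not nullable (ε ∉ FIRST(S)), so stop here.
FIRST(S num) = { '+', 'd', 'num' }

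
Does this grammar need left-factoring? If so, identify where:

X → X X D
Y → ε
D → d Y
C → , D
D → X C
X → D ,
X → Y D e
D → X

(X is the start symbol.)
Left-factoring is needed when two productions for the same non-terminal
share a common prefix on the right-hand side.

Productions for X:
  X → X X D
  X → D ,
  X → Y D e
Productions for D:
  D → d Y
  D → X C
  D → X

Found common prefix 'X' in productions for D

Answer: Yes, D has productions with common prefix 'X'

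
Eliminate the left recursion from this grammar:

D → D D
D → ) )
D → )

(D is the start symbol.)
D is directly left-recursive. The standard transformation for
  A → A α₁ | ... | A α_m | β₁ | ... | β_n
is
  A  → β₁ A' | ... | β_n A'
  A' → α₁ A' | ... | α_m A' | ε

D → ) ) becomes D → ) ) D'
D → ) becomes D → ) D'
D → D D becomes D' → D D'
Add D' → ε

Resulting grammar:
D → ) ) D'
D → ) D'
D' → D D'
D' → ε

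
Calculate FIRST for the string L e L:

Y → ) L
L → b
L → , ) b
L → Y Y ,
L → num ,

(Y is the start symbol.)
FIRST sets of the non-terminals involved (from the grammar, by fixed-point iteration):
  FIRST(L) = { ')', ',', 'b', 'num' }

To compute FIRST(L e L), process the symbols left to right:
Symbol L is a non-terminal. Add FIRST(L) \ {ε} = { ')', ',', 'b', 'num' }
L is not nullable (ε ∉ FIRST(L)), so stop here.
FIRST(L e L) = { ')', ',', 'b', 'num' }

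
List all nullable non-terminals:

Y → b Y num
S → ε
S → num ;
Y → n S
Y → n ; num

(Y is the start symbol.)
A non-terminal is nullable if it can derive ε (the empty string): either it has an ε-production, or it has a production whose right-hand side consists entirely of nullable non-terminals.

ε-productions: S → ε
So S is immediately nullable.
No further non-terminal can be added: every production for the remaining non-terminals contains a terminal or a non-nullable non-terminal.
Nullable = { 'S' }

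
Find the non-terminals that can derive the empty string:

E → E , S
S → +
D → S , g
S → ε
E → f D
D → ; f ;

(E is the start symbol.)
A non-terminal is nullable if it can derive ε (the empty string): either it has an ε-production, or it has a production whose right-hand side consists entirely of nullable non-terminals.

ε-productions: S → ε
So S is immediately nullable.
No further non-terminal can be added: every production for the remaining non-terminals contains a terminal or a non-nullable non-terminal.
Nullable = { 'S' }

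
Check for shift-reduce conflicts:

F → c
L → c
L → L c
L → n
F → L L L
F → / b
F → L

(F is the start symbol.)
Augment with F' → F and build the canonical LR(0) collection (I0 = CLOSURE({[F' → . F]}), then GOTO on every symbol after a dot until no new states appear). It has 11 states:
  I0: { [F → . / b], [F → . L L L], [F → . L], [F → . c], [F' → . F], [L → . L c], [L → . c], [L → . n] }  — shift
  I1: { [F → / . b] }  — shift
  I2: { [F' → F .] }  — accept
  I3: { [F → L . L L], [F → L .], [L → . L c], [L → . c], [L → . n], [L → L . c] }  — shift, reduce
  I4: { [F → c .], [L → c .] }  — 2 reduces
  I5: { [L → n .] }  — reduce
  I6: { [F → L L . L], [L → . L c], [L → . c], [L → . n], [L → L . c] }  — shift
  I7: { [L → L c .], [L → c .] }  — 2 reduces
  I8: { [F → L L L .], [L → L . c] }  — shift, reduce
  I9: { [L → L c .] }  — reduce
  I10: { [F → / b .] }  — reduce

I3 contains reduce item [F → L .] and shift items [L → L . c], [L → . c], [L → . n] — shift-reduce conflict.
I8 contains reduce item [F → L L L .] and shift item [L → L . c] — shift-reduce conflict.

Answer: Yes — I3: [F → L .] vs [L → L . c]; I8: [F → L L L .] vs [L → L . c]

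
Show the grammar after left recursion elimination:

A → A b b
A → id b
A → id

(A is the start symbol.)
A is directly left-recursive. The standard transformation for
  A → A α₁ | ... | A α_m | β₁ | ... | β_n
is
  A  → β₁ A' | ... | β_n A'
  A' → α₁ A' | ... | α_m A' | ε

A → id b becomes A → id b A'
A → id becomes A → id A'
A → A b b becomes A' → b b A'
Add A' → ε

Resulting grammar:
A → id b A'
A → id A'
A' → b b A'
A' → ε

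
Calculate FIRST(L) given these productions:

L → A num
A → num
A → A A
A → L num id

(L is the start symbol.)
To compute FIRST(L), examine every production with L on the left-hand side, reading each right-hand side left to right until a non-nullable symbol is reached.

FIRST sets of the other non-terminals involved (by the same procedure, iterated to a fixed point):
  FIRST(A) = { 'num' }

From L → A num:
  - A is a non-terminal: add FIRST(A) \ {ε} = { 'num' }
    A is not nullable, so stop

Collecting: FIRST(L) = { 'num' }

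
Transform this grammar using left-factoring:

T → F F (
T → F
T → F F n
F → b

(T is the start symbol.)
T → F T'
T' → F T''
T'' → (
T'' → n
T' → ε
F → b

Left-factoring transforms A → αβ₁ | αβ₂ into A → αA' and A' → β₁ | β₂
(α is the longest common prefix among the alternatives). Repeat until
no nonterminal has two alternatives with a common prefix.

Round 1: T has alternatives sharing prefix 'F'. Introduce T': T → F T'
  Add: T' → F (
  Add: T' → ε
  Add: T' → F n

Round 2: T' has alternatives sharing prefix 'F'. Introduce T'': T' → F T''
  Add: T'' → (
  Add: T'' → n

No remaining common prefixes — done.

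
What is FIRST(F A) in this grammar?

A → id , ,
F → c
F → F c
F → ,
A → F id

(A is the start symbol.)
FIRST sets of the non-terminals involved (from the grammar, by fixed-point iteration):
  FIRST(F) = { ',', 'c' }

To compute FIRST(F A), process the symbols left to right:
Symbol F is a non-terminal. Add FIRST(F) \ {ε} = { ',', 'c' }
F is not nullable (ε ∉ FIRST(F)), so stop here.
FIRST(F A) = { ',', 'c' }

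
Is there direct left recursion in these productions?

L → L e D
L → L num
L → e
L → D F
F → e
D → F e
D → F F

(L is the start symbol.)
L → L e D: LEFT RECURSIVE (starts with L)
L → L num: LEFT RECURSIVE (starts with L)
L → e: starts with e
L → D F: starts with D
F → e: starts with e
D → F e: starts with F
D → F F: starts with F

The grammar has direct left recursion on: L.

Answer: Yes, L is left-recursive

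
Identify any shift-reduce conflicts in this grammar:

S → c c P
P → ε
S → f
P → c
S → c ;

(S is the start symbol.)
Yes — I5: [P → .] vs [P → . c]

A shift-reduce conflict occurs when an LR(0) state has both:
  - a complete (reduce) item [A → α .] (dot at the end), and
  - a shift item [B → β . c γ] (dot before a terminal).

Augment with S' → S and build the canonical LR(0) collection (I0 = CLOSURE({[S' → . S]}), then GOTO on every symbol after a dot until no new states appear). It has 8 states:
  I0: { [S → . c ;], [S → . c c P], [S → . f], [S' → . S] }  — shift
  I1: { [S' → S .] }  — accept
  I2: { [S → c . ;], [S → c . c P] }  — shift
  I3: { [S → f .] }  — reduce
  I4: { [S → c ; .] }  — reduce
  I5: { [P → . c], [P → .], [S → c c . P] }  — shift, reduce
  I6: { [S → c c P .] }  — reduce
  I7: { [P → c .] }  — reduce

I5 contains reduce item [P → .] and shift item [P → . c] — shift-reduce conflict.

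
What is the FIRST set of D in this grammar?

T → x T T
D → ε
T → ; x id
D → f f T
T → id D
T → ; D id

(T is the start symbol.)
From D → ε:
  - ε-production, so ε ∈ FIRST(D)
From D → f f T:
  - f is a terminal: add 'f' and stop

Collecting: FIRST(D) = { 'f', ε }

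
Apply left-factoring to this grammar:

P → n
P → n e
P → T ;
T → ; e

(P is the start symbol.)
P → n P'
P' → ε
P' → e
P → T ;
T → ; e

Left-factoring transforms A → αβ₁ | αβ₂ into A → αA' and A' → β₁ | β₂
(α is the longest common prefix among the alternatives). Repeat until
no nonterminal has two alternatives with a common prefix.

Round 1: P has alternatives sharing prefix 'n'. Introduce P': P → n P'
  Add: P' → ε
  Add: P' → e

No remaining common prefixes — done.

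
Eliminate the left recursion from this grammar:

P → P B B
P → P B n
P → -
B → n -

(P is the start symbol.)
P is directly left-recursive. The standard transformation for
  A → A α₁ | ... | A α_m | β₁ | ... | β_n
is
  A  → β₁ A' | ... | β_n A'
  A' → α₁ A' | ... | α_m A' | ε

P → - becomes P → - P'
P → P B B becomes P' → B B P'
P → P B n becomes P' → B n P'
Add P' → ε

Productions for other non-terminals are unchanged:
  B → n -

Resulting grammar:
P → - P'
P' → B B P'
P' → B n P'
P' → ε
B → n -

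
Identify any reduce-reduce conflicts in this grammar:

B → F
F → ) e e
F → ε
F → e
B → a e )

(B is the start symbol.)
Augment with B' → B and build the canonical LR(0) collection (I0 = CLOSURE({[B' → . B]}), then GOTO on every symbol after a dot until no new states appear). It has 10 states:
  I0: { [B → . F], [B → . a e )], [B' → . B], [F → . ) e e], [F → . e], [F → .] }  — shift, reduce
  I1: { [F → ) . e e] }  — shift
  I2: { [B' → B .] }  — accept
  I3: { [B → F .] }  — reduce
  I4: { [B → a . e )] }  — shift
  I5: { [F → e .] }  — reduce
  I6: { [B → a e . )] }  — shift
  I7: { [B → a e ) .] }  — reduce
  I8: { [F → ) e . e] }  — shift
  I9: { [F → ) e e .] }  — reduce

No state contains more than one complete item.

Answer: No reduce-reduce conflicts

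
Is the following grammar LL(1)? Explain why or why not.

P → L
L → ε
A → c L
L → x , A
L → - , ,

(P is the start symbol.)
Yes, the grammar is LL(1).

Relevant sets:
  FOLLOW(L) = { $ }

For L:
  PREDICT(L → ε) = { $ }
  PREDICT(L → x ',' A) = { 'x' }
  PREDICT(L → '-' ',' ',') = { '-' }
P, A have a single production, so nothing to check there.

All predict sets are disjoint. The grammar IS LL(1).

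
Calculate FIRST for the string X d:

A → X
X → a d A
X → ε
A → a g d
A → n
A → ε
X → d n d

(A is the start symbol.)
FIRST sets of the non-terminals involved (from the grammar, by fixed-point iteration):
  FIRST(X) = { 'a', 'd', ε }

To compute FIRST(X d), process the symbols left to right:
Symbol X is a non-terminal. Add FIRST(X) \ {ε} = { 'a', 'd' }
X is nullable (ε ∈ FIRST(X)), continue to the next symbol.
Symbol d is a terminal. Add 'd' and stop.
FIRST(X d) = { 'a', 'd' }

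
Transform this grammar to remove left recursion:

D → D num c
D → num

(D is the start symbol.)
D is directly left-recursive. The standard transformation for
  A → A α₁ | ... | A α_m | β₁ | ... | β_n
is
  A  → β₁ A' | ... | β_n A'
  A' → α₁ A' | ... | α_m A' | ε

D → num becomes D → num D'
D → D num c becomes D' → num c D'
Add D' → ε

Resulting grammar:
D → num D'
D' → num c D'
D' → ε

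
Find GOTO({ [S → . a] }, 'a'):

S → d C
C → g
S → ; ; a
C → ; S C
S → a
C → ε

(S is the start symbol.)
GOTO(I, 'a') = CLOSURE({ [A → αX.β] : [A → α.Xβ] ∈ I, X = 'a' })

Items with dot before 'a', with the dot advanced:
  [S → . a] → [S → a .]
Closure adds nothing (no advanced item has the dot before a non-terminal).

GOTO = { [S → a .] }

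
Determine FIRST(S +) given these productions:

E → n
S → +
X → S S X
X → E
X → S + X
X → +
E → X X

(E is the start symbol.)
{ '+' }

FIRST sets of the non-terminals involved (from the grammar, by fixed-point iteration):
  FIRST(S) = { '+' }

To compute FIRST(S +), process the symbols left to right:
Symbol S is a non-terminal. Add FIRST(S) \ {ε} = { '+' }
S is not nullable (ε ∉ FIRST(S)), so stop here.
FIRST(S +) = { '+' }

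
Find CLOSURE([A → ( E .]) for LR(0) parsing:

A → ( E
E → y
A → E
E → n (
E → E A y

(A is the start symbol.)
{ [A → ( E .] }

To compute CLOSURE, for each item [A → α.Bβ] where B is a non-terminal, add [B → .γ] for all productions B → γ; repeat for the newly added items until nothing changes.

Start with: [A → ( E .]
The dot is at the end, so nothing is added.

CLOSURE = { [A → ( E .] }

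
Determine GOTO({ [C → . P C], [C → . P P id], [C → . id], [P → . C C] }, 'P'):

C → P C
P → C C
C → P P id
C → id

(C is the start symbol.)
GOTO(I, 'P') = CLOSURE({ [A → αX.β] : [A → α.Xβ] ∈ I, X = 'P' })

Items with dot before 'P', with the dot advanced:
  [C → . P C] → [C → P . C]
  [C → . P P id] → [C → P . P id]
Closure of the advanced items:
  [C → P . C] has the dot before C: add [C → . P C], [C → . P P id], [C → . id]
  [C → P . P id] has the dot before P: add [P → . C C]

GOTO = { [C → . P C], [C → . P P id], [C → . id], [C → P . C], [C → P . P id], [P → . C C] }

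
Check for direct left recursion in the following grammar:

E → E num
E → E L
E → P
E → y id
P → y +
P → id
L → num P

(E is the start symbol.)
Yes, E is left-recursive

E → E num: LEFT RECURSIVE (starts with E)
E → E L: LEFT RECURSIVE (starts with E)
E → P: starts with P
E → y id: starts with y
P → y +: starts with y
P → id: starts with id
L → num P: starts with num

The grammar has direct left recursion on: E.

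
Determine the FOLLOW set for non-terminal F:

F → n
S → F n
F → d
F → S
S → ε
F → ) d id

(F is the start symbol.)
{ $, 'n' }

To compute FOLLOW(F), find every occurrence of F on a right-hand side N → α F β: add FIRST(β) \ {ε}, and if β is empty or nullable also add FOLLOW(N). Iterate to a fixed point.

F is the start symbol, so $ ∈ FOLLOW(F).
In S → F n: F is followed by n, add FIRST(n) \ {ε} = { 'n' }

Taking the union: FOLLOW(F) = { $, 'n' }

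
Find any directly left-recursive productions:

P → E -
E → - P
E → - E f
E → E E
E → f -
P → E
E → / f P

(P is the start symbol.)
Yes, E is left-recursive

Direct left recursion occurs when N → N α for some non-terminal N (the right-hand side begins with the left-hand side itself).

P → E -: starts with E
E → - P: starts with '-'
E → - E f: starts with '-'
E → E E: LEFT RECURSIVE (starts with E)
E → f -: starts with f
P → E: starts with E
E → / f P: starts with '/'

The grammar has direct left recursion on: E.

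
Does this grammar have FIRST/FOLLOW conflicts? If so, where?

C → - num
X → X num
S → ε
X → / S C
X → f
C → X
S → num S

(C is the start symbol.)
Nullable non-terminals: S.

S: nullable alternative(s) S → ε; FOLLOW(S) = { '-', '/', 'f' }
  S → ε: FIRST \ {ε} = { } — this is the only nullable alternative, skip
  S → num S: FIRST \ {ε} = { 'num' } — disjoint from FOLLOW(S)

C, X have no nullable alternative, so no FIRST/FOLLOW check is needed there.

No FIRST/FOLLOW conflicts found.

Answer: No FIRST/FOLLOW conflicts.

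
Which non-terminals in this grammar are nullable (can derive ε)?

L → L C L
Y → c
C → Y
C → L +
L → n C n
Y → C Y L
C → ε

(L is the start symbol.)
{ 'C' }

ε-productions: C → ε
So C is immediately nullable.
No further non-terminal can be added: every production for the remaining non-terminals contains a terminal or a non-nullable non-terminal.
Nullable = { 'C' }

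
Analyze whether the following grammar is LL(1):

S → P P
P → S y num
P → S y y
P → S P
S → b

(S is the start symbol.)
A grammar is LL(1) if for each non-terminal N with multiple productions, the predict sets of those productions are pairwise disjoint, where PREDICT(N → α) = (FIRST(α) \ {ε}) ∪ (FOLLOW(N) if α ⇒* ε).

Relevant sets:
  FIRST(P) = { 'b' }
  FIRST(S) = { 'b' }

For S:
  PREDICT(S → P P) = { 'b' }
  PREDICT(S → b) = { 'b' }
For P:
  PREDICT(P → S y num) = { 'b' }
  PREDICT(P → S y y) = { 'b' }
  PREDICT(P → S P) = { 'b' }

Conflict found: Predict set conflict for S: { 'b' }
The grammar is NOT LL(1).

Answer: No. Predict set conflict for S: { 'b' }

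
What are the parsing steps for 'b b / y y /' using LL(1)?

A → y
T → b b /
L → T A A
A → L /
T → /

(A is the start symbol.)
LL(1) parsing maintains a stack (initially the start symbol over $) and the input. At each step: if the stack top is a terminal, match it against the current input token; if it is a non-terminal N, replace it with the RHS of M[N, lookahead] (the unique production whose predict set contains the lookahead).

Stack is shown with the top on the left.

Stack          Input          Action
------------------------------------
A $            b b / y y / $  output A → L /
L / $          b b / y y / $  output L → T A A
T A A / $      b b / y y / $  output T → b b /
b b / A A / $  b b / y y / $  match 'b'
b / A A / $    b / y y / $    match 'b'
/ A A / $      / y y / $      match '/'
A A / $        y y / $        output A → y
y A / $        y y / $        match 'y'
A / $          y / $          output A → y
y / $          y / $          match 'y'
/ $            / $            match '/'
$              $              accept

The string is accepted.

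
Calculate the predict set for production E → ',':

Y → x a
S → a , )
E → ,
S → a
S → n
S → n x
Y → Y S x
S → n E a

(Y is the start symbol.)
{ ',' }

PREDICT(E → ',') = (FIRST(RHS) \ {ε}) ∪ (FOLLOW(E) if ε ∈ FIRST(RHS), i.e. RHS ⇒* ε)
FIRST(',') = { ',' }
ε ∉ FIRST(','), so FOLLOW(E) is not added.
PREDICT(E → ',') = { ',' }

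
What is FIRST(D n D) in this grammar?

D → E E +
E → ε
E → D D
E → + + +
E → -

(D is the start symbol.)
FIRST sets of the non-terminals involved (from the grammar, by fixed-point iteration):
  FIRST(D) = { '+', '-' }

To compute FIRST(D n D), process the symbols left to right:
Symbol D is a non-terminal. Add FIRST(D) \ {ε} = { '+', '-' }
D is not nullable (ε ∉ FIRST(D)), so stop here.
FIRST(D n D) = { '+', '-' }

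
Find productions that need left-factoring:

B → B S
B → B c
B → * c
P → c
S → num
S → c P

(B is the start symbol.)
Yes, B has productions with common prefix 'B'

Left-factoring is needed when two productions for the same non-terminal
share a common prefix on the right-hand side.

Productions for B:
  B → B S
  B → B c
  B → * c
Productions for S:
  S → num
  S → c P

Found common prefix 'B' in productions for B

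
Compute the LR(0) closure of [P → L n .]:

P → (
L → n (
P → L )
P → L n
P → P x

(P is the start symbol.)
{ [P → L n .] }

To compute CLOSURE, for each item [A → α.Bβ] where B is a non-terminal, add [B → .γ] for all productions B → γ; repeat for the newly added items until nothing changes.

Start with: [P → L n .]
The dot is at the end, so nothing is added.

CLOSURE = { [P → L n .] }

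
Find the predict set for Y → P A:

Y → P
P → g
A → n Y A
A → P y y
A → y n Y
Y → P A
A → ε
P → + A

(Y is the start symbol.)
{ '+', 'g' }

PREDICT(Y → P A) = (FIRST(RHS) \ {ε}) ∪ (FOLLOW(Y) if ε ∈ FIRST(RHS), i.e. RHS ⇒* ε)
FIRST(P) = { '+', 'g' }
FIRST(P A) = { '+', 'g' }
ε ∉ FIRST(P A), so FOLLOW(Y) is not added.
PREDICT(Y → P A) = { '+', 'g' }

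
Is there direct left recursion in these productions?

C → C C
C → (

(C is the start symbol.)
C → C C: LEFT RECURSIVE (starts with C)
C → (: starts with '('

The grammar has direct left recursion on: C.

Answer: Yes, C is left-recursive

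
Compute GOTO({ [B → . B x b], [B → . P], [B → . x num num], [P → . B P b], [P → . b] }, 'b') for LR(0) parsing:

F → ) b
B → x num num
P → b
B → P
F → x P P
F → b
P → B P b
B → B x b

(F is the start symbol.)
GOTO(I, 'b') = CLOSURE({ [A → αX.β] : [A → α.Xβ] ∈ I, X = 'b' })

Items with dot before 'b', with the dot advanced:
  [P → . b] → [P → b .]
Closure adds nothing (no advanced item has the dot before a non-terminal).

GOTO = { [P → b .] }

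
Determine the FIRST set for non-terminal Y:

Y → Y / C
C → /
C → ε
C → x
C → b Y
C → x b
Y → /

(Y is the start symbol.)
From Y → Y / C:
  - Y is the symbol being defined: contributes nothing new
    Y is not nullable, so stop
From Y → /:
  - '/' is a terminal: add '/' and stop

Collecting: FIRST(Y) = { '/' }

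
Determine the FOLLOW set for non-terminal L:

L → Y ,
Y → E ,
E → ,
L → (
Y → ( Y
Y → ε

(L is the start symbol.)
{ $ }

To compute FOLLOW(L), find every occurrence of L on a right-hand side N → α L β: add FIRST(β) \ {ε}, and if β is empty or nullable also add FOLLOW(N). Iterate to a fixed point.

L is the start symbol, so $ ∈ FOLLOW(L).
L does not occur on any right-hand side.

Taking the union: FOLLOW(L) = { $ }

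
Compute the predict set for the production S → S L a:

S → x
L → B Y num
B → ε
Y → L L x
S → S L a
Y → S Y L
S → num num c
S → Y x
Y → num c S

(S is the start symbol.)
PREDICT(S → S L a) = (FIRST(RHS) \ {ε}) ∪ (FOLLOW(S) if ε ∈ FIRST(RHS), i.e. RHS ⇒* ε)
FIRST(S) = { 'num', 'x' }
FIRST(S L a) = { 'num', 'x' }
ε ∉ FIRST(S L a), so FOLLOW(S) is not added.
PREDICT(S → S L a) = { 'num', 'x' }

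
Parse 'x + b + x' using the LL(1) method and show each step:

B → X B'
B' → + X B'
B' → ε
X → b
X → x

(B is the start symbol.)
Stack is shown with the top on the left.

Stack     Input        Action
-----------------------------
B $       x + b + x $  output B → X B'
X B' $    x + b + x $  output X → x
x B' $    x + b + x $  match 'x'
B' $      + b + x $    output B' → + X B'
+ X B' $  + b + x $    match '+'
X B' $    b + x $      output X → b
b B' $    b + x $      match 'b'
B' $      + x $        output B' → + X B'
+ X B' $  + x $        match '+'
X B' $    x $          output X → x
x B' $    x $          match 'x'
B' $      $            output B' → ε
$         $            accept

The string is accepted.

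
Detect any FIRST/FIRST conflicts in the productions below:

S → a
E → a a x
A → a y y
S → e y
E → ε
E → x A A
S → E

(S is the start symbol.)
Yes. S → a / S → E on { 'a' }

FIRST sets of the non-terminals at (or reachable through a nullable prefix from) the front of some alternative:
  FIRST(E) = { 'a', 'x', ε }

Productions for S:
  S → a: FIRST = { 'a' }
  S → e y: FIRST = { 'e' }
  S → E: FIRST = { 'a', 'x', ε }
Productions for E:
  E → a a x: FIRST = { 'a' }
  E → ε: FIRST = { ε }
  E → x A A: FIRST = { 'x' }
A has only one production, so no FIRST/FIRST conflict is possible there.

Conflict for S: S → a and S → E
  Overlap: { 'a' }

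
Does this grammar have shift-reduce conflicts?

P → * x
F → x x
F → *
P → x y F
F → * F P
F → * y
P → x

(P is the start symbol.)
Yes — I3: [P → x .] vs [P → x . y F]; I5: [F → * .] vs [F → . *]

A shift-reduce conflict occurs when an LR(0) state has both:
  - a complete (reduce) item [A → α .] (dot at the end), and
  - a shift item [B → β . c γ] (dot before a terminal).

Augment with P' → P and build the canonical LR(0) collection (I0 = CLOSURE({[P' → . P]}), then GOTO on every symbol after a dot until no new states appear). It has 13 states:
  I0: { [P → . * x], [P → . x y F], [P → . x], [P' → . P] }  — shift
  I1: { [P → * . x] }  — shift
  I2: { [P' → P .] }  — accept
  I3: { [P → x . y F], [P → x .] }  — shift, reduce
  I4: { [F → . * F P], [F → . * y], [F → . *], [F → . x x], [P → x y . F] }  — shift
  I5: { [F → * . F P], [F → * . y], [F → * .], [F → . * F P], [F → . * y], [F → . *], [F → . x x] }  — shift, reduce
  I6: { [P → x y F .] }  — reduce
  I7: { [F → x . x] }  — shift
  I8: { [F → x x .] }  — reduce
  I9: { [F → * F . P], [P → . * x], [P → . x y F], [P → . x] }  — shift
  I10: { [F → * y .] }  — reduce
  I11: { [F → * F P .] }  — reduce
  I12: { [P → * x .] }  — reduce

I3 contains reduce item [P → x .] and shift item [P → x . y F] — shift-reduce conflict.
I5 contains reduce item [F → * .] and shift items [F → . *], [F → . * F P], [F → . * y], [F → * . y], [F → . x x] — shift-reduce conflict.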